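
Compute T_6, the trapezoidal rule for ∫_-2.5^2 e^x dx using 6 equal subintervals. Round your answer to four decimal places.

7.6463

Δx = (2 − (-2.5))/6 = 0.75.
f(-2.5) ≈ 0.0821, f(-1.75) ≈ 0.1738, f(-1) ≈ 0.3679, f(-0.25) ≈ 0.7788, f(0.5) ≈ 1.6487, f(1.25) ≈ 3.4903, f(2) ≈ 7.3891.
T_6 = (Δx/2)·[f(x_0) + 2f(x_1) + ... + 2f(x_{5}) + f(x_6)].
Sum ≈ 7.6463.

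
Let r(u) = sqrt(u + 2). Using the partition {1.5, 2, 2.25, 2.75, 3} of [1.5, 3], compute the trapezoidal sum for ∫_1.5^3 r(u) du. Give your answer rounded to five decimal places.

3.08759

Subinterval widths: 0.5, 0.25, 0.5, 0.25.
r(1.5) ≈ 1.87083, r(2) ≈ 2.00000, r(2.25) ≈ 2.06155, r(2.75) ≈ 2.17945, r(3) ≈ 2.23607.
On each subinterval the trapezoid contributes (Δu_i/2)·[r(u_{i-1}) + r(u_i)].
Sum ≈ 3.08759.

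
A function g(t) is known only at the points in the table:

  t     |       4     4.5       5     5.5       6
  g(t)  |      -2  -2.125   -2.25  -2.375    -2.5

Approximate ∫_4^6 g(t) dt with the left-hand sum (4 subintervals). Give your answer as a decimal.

Δt = 0.5.
Sum = 0.5·[(-2) + (-2.125) + (-2.25) + (-2.375)] = -4.375.

-4.375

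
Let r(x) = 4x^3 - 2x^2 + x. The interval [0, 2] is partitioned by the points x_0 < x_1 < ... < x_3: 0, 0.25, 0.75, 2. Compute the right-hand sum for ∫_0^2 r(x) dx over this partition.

Subinterval widths: 0.25, 0.5, 1.25.
Right endpoints: 0.25, 0.75, 2.
r(0.25) = 0.1875, r(0.75) = 1.3125, r(2) = 26.
Sum = Σ Δx_i · r(x_i).
Sum = 33.203125.

33.203125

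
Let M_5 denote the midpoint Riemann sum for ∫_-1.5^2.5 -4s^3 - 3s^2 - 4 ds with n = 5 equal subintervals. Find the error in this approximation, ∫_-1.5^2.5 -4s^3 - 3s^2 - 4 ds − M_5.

-1.92

Exact integral: ∫_-1.5^2.5 f(s) ds = -69.
M_5 = -67.08.
Error = -69 − (-67.08) = -1.92.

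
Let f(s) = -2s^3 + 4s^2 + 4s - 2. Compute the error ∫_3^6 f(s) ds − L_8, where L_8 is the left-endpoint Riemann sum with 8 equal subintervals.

Exact integral: ∫_3^6 f(s) ds = -307.5.
L_8 = -260.7421875.
Error = -307.5 − (-260.7421875) = -46.7578125.

-46.7578125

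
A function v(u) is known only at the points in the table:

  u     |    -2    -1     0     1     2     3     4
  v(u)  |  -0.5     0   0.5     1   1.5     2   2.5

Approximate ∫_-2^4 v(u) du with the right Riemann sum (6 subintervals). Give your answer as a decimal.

Δu = 1.
Sum = 1·[0 + 0.5 + 1 + 1.5 + 2 + 2.5] = 7.5.

7.5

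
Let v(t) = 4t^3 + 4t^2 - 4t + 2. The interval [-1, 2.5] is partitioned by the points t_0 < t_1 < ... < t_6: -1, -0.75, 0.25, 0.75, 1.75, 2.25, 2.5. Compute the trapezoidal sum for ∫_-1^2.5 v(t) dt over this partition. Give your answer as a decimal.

Subinterval widths: 0.25, 1, 0.5, 1, 0.5, 0.25.
v(-1) = 6, v(-0.75) = 5.5625, v(0.25) = 1.3125, v(0.75) = 2.9375, v(1.75) = 28.6875, v(2.25) = 58.8125, v(2.5) = 79.5.
On each subinterval the trapezoid contributes (Δt_i/2)·[v(t_{i-1}) + v(t_i)].
Sum = 60.921875.

60.921875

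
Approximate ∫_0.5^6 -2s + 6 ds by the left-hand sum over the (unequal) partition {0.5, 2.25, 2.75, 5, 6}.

6.625

Subinterval widths: 1.75, 0.5, 2.25, 1.
Left endpoints: 0.5, 2.25, 2.75, 5.
f(0.5) = 5, f(2.25) = 1.5, f(2.75) = 0.5, f(5) = -4.
Sum = Σ Δs_i · f(s_i).
Sum = 6.625.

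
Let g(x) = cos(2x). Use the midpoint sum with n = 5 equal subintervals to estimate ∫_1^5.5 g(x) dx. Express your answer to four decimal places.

-1.0968

Δx = (5.5 − 1)/5 = 0.9.
Midpoints: 1.45, 2.35, 3.25, 4.15, 5.05.
g(1.45) ≈ -0.9710, g(2.35) ≈ -0.0124, g(3.25) ≈ 0.9766, g(4.15) ≈ -0.4314, g(5.05) ≈ -0.7806.
Sum = Δx · [g(1.45) + g(2.35) + g(3.25) + g(4.15) + g(5.05)].
Sum ≈ -1.0968.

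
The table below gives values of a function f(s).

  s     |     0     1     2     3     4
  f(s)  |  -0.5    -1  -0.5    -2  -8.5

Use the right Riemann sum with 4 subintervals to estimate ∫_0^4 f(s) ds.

-12

Δs = 1.
Sum = 1·[(-1) + (-0.5) + (-2) + (-8.5)] = -12.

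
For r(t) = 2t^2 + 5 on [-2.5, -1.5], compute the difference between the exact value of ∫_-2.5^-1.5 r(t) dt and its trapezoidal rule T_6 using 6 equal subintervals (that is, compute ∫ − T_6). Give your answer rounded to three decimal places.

-0.009

Exact integral: ∫_-2.5^-1.5 r(t) dt ≈ 13.16667.
T_6 ≈ 13.17593.
Error ≈ 13.16667 − 13.17593 ≈ -0.009.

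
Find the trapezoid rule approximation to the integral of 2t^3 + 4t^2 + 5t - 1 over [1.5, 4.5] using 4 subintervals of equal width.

Δt = (4.5 − 1.5)/4 = 0.75.
f(1.5) = 22.25, f(2.25) = 53.28125, f(3) = 104, f(3.75) = 179.46875, f(4.5) = 284.75.
T_4 = (Δt/2)·[f(t_0) + 2f(t_1) + 2f(t_2) + 2f(t_3) + f(t_4)].
Sum = 367.6875.

367.6875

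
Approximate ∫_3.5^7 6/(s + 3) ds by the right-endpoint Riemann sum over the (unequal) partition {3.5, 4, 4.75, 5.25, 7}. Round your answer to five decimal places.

Subinterval widths: 0.5, 0.75, 0.5, 1.75.
Right endpoints: 4, 4.75, 5.25, 7.
f(4) = 6/7, f(4.75) = 24/31, f(5.25) = 8/11, f(7) = 0.6.
Sum = Σ Δs_i · f(s_i).
Sum ≈ 2.42285.

2.42285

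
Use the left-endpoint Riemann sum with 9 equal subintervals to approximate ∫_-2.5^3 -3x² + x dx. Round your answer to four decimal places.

-41.4367

Δx = (3 − (-2.5))/9 = 11/18.
Left endpoints: -2.5, -17/9, -23/18, -2/3, -1/18, 5/9, 7/6, 16/9, 43/18.
f(-2.5) = -21.25, f(-17/9) = -340/27, f(-23/18) = -667/108, f(-2/3) = -2, f(-1/18) = -7/108, f(5/9) = -10/27, f(7/6) = -35/12, f(16/9) = -208/27, f(43/18) = -1591/108.
Sum = Δx · [f(-2.5) + f(-17/9) + f(-23/18) + ...].
Sum ≈ -41.4367.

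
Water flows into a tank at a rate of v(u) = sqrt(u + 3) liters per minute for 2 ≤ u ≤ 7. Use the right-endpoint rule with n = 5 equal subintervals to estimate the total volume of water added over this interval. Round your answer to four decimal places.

14.0859

Δu = (7 − 2)/5 = 1.
Right endpoints: 3, 4, 5, 6, 7.
v(3) ≈ 2.4495, v(4) ≈ 2.6458, v(5) ≈ 2.8284, v(6) ≈ 3.0000, v(7) ≈ 3.1623.
Sum = Δu · [v(3) + v(4) + v(5) + v(6) + v(7)].
Sum ≈ 14.0859.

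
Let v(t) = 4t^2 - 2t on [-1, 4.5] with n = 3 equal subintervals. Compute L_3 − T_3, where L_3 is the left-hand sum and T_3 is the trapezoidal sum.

-60.5

L_3 ≈ 55.407407.
T_3 ≈ 115.907407.
L_3 − T_3 = -60.5.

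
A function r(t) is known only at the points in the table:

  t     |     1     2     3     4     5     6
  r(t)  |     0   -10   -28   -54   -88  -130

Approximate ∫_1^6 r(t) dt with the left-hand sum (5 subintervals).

Δt = 1.
Sum = 1·[0 + (-10) + (-28) + (-54) + (-88)] = -180.

-180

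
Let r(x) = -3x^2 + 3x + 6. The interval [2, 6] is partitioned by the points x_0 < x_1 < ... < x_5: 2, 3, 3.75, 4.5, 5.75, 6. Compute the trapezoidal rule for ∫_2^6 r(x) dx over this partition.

Subinterval widths: 1, 0.75, 0.75, 1.25, 0.25.
r(2) = 0, r(3) = -12, r(3.75) = -24.9375, r(4.5) = -41.25, r(5.75) = -75.9375, r(6) = -84.
On each subinterval the trapezoid contributes (Δx_i/2)·[r(x_{i-1}) + r(x_i)].
Sum = -137.90625.

-137.90625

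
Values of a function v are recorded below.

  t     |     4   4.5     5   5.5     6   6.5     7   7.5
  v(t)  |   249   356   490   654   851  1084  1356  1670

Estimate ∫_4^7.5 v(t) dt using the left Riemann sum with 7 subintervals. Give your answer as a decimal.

Δt = 0.5.
Sum = 0.5·[249 + 356 + 490 + 654 + 851 + 1084 + 1356] = 2520.

2520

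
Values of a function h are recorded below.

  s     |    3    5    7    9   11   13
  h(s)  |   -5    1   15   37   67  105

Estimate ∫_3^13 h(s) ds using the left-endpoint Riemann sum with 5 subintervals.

230

Δs = 2.
Sum = 2·[(-5) + 1 + 15 + 37 + 67] = 230.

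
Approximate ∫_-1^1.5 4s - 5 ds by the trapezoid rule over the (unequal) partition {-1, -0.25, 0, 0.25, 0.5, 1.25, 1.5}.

Subinterval widths: 0.75, 0.25, 0.25, 0.25, 0.75, 0.25.
f(-1) = -9, f(-0.25) = -6, f(0) = -5, f(0.25) = -4, f(0.5) = -3, f(1.25) = 0, f(1.5) = 1.
On each subinterval the trapezoid contributes (Δs_i/2)·[f(s_{i-1}) + f(s_i)].
Sum = -10.

-10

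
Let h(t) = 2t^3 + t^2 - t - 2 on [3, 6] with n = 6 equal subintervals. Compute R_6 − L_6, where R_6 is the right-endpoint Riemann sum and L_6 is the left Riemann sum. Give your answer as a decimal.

R_6 = 755.
L_6 = 554.
R_6 − L_6 = 201.

201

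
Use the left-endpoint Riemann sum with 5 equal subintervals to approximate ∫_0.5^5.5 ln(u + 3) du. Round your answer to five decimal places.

Δu = (5.5 − 0.5)/5 = 1.
Left endpoints: 0.5, 1.5, 2.5, 3.5, 4.5.
f(0.5) ≈ 1.25276, f(1.5) ≈ 1.50408, f(2.5) ≈ 1.70475, f(3.5) ≈ 1.87180, f(4.5) ≈ 2.01490.
Sum = Δu · [f(0.5) + f(1.5) + f(2.5) + f(3.5) + f(4.5)].
Sum ≈ 8.34829.

8.34829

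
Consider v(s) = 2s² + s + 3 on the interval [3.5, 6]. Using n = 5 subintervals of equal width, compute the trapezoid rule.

Δs = (6 − 3.5)/5 = 0.5.
v(3.5) = 31, v(4) = 39, v(4.5) = 48, v(5) = 58, v(5.5) = 69, v(6) = 81.
T_5 = (Δs/2)·[v(s_0) + 2v(s_1) + ... + 2v(s_{4}) + v(s_5)].
Sum = 135.

135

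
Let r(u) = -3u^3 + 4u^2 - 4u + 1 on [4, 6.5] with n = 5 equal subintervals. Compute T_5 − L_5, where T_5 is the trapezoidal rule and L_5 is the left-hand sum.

-134.21875

T_5 = -920.46875.
L_5 = -786.25.
T_5 − L_5 = -134.21875.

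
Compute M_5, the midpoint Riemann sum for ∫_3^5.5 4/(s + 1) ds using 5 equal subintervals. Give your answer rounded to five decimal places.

Δs = (5.5 − 3)/5 = 0.5.
Midpoints: 3.25, 3.75, 4.25, 4.75, 5.25.
f(3.25) = 16/17, f(3.75) = 16/19, f(4.25) = 16/21, f(4.75) = 16/23, f(5.25) = 0.64.
Sum = Δs · [f(3.25) + f(3.75) + f(4.25) + f(4.75) + f(5.25)].
Sum ≈ 1.94042.

1.94042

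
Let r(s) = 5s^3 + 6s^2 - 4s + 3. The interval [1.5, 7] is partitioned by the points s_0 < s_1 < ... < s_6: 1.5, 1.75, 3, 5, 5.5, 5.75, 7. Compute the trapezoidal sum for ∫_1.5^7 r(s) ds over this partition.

Subinterval widths: 0.25, 1.25, 2, 0.5, 0.25, 1.25.
r(1.5) = 27.375, r(1.75) = 41.171875, r(3) = 180, r(5) = 758, r(5.5) = 994.375, r(5.75) = 1128.921875, r(7) = 1984.
On each subinterval the trapezoid contributes (Δs_i/2)·[r(s_{i-1}) + r(s_i)].
Sum = 3733.8828125.

3733.8828125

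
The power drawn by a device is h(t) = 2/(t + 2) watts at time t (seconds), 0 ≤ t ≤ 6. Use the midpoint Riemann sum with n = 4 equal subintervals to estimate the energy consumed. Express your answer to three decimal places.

Δt = (6 − 0)/4 = 1.5.
Midpoints: 0.75, 2.25, 3.75, 5.25.
h(0.75) = 8/11, h(2.25) = 8/17, h(3.75) = 8/23, h(5.25) = 8/29.
Sum = Δt · [h(0.75) + h(2.25) + h(3.75) + h(5.25)].
Sum ≈ 2.732.

2.732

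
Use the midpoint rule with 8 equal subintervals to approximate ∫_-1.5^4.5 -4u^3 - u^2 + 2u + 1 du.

-407.15625

Δu = (4.5 − (-1.5))/8 = 0.75.
Midpoints: -1.125, -0.375, 0.375, 1.125, 1.875, 2.625, 3.375, 4.125.
f(-1.125) = 3.1796875, f(-0.375) = 0.3203125, f(0.375) = 1.3984375, f(1.125) = -3.7109375, f(1.875) = -25.1328125, f(2.625) = -72.9921875, f(3.375) = -157.4140625, f(4.125) = -288.5234375.
Sum = Δu · [f(-1.125) + f(-0.375) + f(0.375) + ...].
Sum = -407.15625.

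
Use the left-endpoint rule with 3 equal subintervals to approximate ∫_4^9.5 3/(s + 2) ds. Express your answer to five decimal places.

2.18776

Δs = (9.5 − 4)/3 = 11/6.
Left endpoints: 4, 35/6, 23/3.
f(4) = 0.5, f(35/6) = 18/47, f(23/3) = 9/29.
Sum = Δs · [f(4) + f(35/6) + f(23/3)].
Sum ≈ 2.18776.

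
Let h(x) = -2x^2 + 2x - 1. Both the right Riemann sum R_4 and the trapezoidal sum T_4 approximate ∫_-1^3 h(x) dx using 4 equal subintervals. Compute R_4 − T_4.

-4

R_4 = -20.
T_4 = -16.
R_4 − T_4 = -4.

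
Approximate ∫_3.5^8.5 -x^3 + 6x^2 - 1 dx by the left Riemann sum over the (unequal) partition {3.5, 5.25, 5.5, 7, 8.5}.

2.94921875

Subinterval widths: 1.75, 0.25, 1.5, 1.5.
Left endpoints: 3.5, 5.25, 5.5, 7.
f(3.5) = 29.625, f(5.25) = 19.671875, f(5.5) = 14.125, f(7) = -50.
Sum = Σ Δx_i · f(x_i).
Sum = 2.94921875.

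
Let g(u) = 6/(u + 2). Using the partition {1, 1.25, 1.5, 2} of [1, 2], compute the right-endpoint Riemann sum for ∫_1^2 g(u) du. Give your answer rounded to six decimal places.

1.640110

Subinterval widths: 0.25, 0.25, 0.5.
Right endpoints: 1.25, 1.5, 2.
g(1.25) = 24/13, g(1.5) = 12/7, g(2) = 1.5.
Sum = Σ Δu_i · g(u_i).
Sum ≈ 1.640110.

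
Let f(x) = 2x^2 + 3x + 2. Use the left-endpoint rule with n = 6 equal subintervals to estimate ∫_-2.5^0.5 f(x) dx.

Δx = (0.5 − (-2.5))/6 = 0.5.
Left endpoints: -2.5, -2, -1.5, -1, -0.5, 0.
f(-2.5) = 7, f(-2) = 4, f(-1.5) = 2, f(-1) = 1, f(-0.5) = 1, f(0) = 2.
Sum = Δx · [f(-2.5) + f(-2) + f(-1.5) + ...].
Sum = 8.5.

8.5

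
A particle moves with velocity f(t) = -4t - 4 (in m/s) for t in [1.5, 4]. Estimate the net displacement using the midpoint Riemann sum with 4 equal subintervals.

Δt = (4 − 1.5)/4 = 0.625.
Midpoints: 1.8125, 2.4375, 3.0625, 3.6875.
f(1.8125) = -11.25, f(2.4375) = -13.75, f(3.0625) = -16.25, f(3.6875) = -18.75.
Sum = Δt · [f(1.8125) + f(2.4375) + f(3.0625) + f(3.6875)].
Sum = -37.5.

-37.5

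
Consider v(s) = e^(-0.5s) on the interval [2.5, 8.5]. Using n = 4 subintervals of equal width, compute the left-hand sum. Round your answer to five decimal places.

0.77395

Δs = (8.5 − 2.5)/4 = 1.5.
Left endpoints: 2.5, 4, 5.5, 7.
v(2.5) ≈ 0.28650, v(4) ≈ 0.13534, v(5.5) ≈ 0.06393, v(7) ≈ 0.03020.
Sum = Δs · [v(2.5) + v(4) + v(5.5) + v(7)].
Sum ≈ 0.77395.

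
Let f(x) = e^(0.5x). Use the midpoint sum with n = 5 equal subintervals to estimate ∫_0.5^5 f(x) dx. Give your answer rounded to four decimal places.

21.6141

Δx = (5 − 0.5)/5 = 0.9.
Midpoints: 0.95, 1.85, 2.75, 3.65, 4.55.
f(0.95) ≈ 1.6080, f(1.85) ≈ 2.5219, f(2.75) ≈ 3.9551, f(3.65) ≈ 6.2028, f(4.55) ≈ 9.7279.
Sum = Δx · [f(0.95) + f(1.85) + f(2.75) + f(3.65) + f(4.55)].
Sum ≈ 21.6141.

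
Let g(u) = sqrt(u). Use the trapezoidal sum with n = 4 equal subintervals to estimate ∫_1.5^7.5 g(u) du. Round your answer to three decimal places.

12.427

Δu = (7.5 − 1.5)/4 = 1.5.
g(1.5) ≈ 1.225, g(3) ≈ 1.732, g(4.5) ≈ 2.121, g(6) ≈ 2.449, g(7.5) ≈ 2.739.
T_4 = (Δu/2)·[g(u_0) + 2g(u_1) + 2g(u_2) + 2g(u_3) + g(u_4)].
Sum ≈ 12.427.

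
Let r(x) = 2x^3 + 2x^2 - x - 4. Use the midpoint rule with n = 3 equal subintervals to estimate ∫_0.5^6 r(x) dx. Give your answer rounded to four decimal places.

Δx = (6 − 0.5)/3 = 11/6.
Midpoints: 17/12, 3.25, 61/12.
r(17/12) = 3701/864, r(3.25) = 82.53125, r(61/12) = 263785/864.
Sum = Δx · [r(17/12) + r(3.25) + r(61/12)].
Sum ≈ 718.8895.

718.8895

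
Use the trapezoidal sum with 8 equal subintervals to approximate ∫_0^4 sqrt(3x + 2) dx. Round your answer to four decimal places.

Δx = (4 − 0)/8 = 0.5.
f(0) ≈ 1.4142, f(0.5) ≈ 1.8708, f(1) ≈ 2.2361, f(1.5) ≈ 2.5495, f(2) ≈ 2.8284, f(2.5) ≈ 3.0822, f(3) ≈ 3.3166, f(3.5) ≈ 3.5355, f(4) ≈ 3.7417.
T_8 = (Δx/2)·[f(x_0) + 2f(x_1) + ... + 2f(x_{7}) + f(x_8)].
Sum ≈ 10.9986.

10.9986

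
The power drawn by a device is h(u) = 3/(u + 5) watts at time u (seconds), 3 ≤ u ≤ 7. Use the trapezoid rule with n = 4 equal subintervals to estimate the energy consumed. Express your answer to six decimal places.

1.218561

Δu = (7 − 3)/4 = 1.
h(3) = 0.375, h(4) = 1/3, h(5) = 0.3, h(6) = 3/11, h(7) = 0.25.
T_4 = (Δu/2)·[h(u_0) + 2h(u_1) + 2h(u_2) + 2h(u_3) + h(u_4)].
Sum ≈ 1.218561.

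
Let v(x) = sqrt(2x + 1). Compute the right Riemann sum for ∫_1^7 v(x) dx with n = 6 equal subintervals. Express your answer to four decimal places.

Δx = (7 − 1)/6 = 1.
Right endpoints: 2, 3, 4, 5, 6, 7.
v(2) ≈ 2.2361, v(3) ≈ 2.6458, v(4) ≈ 3.0000, v(5) ≈ 3.3166, v(6) ≈ 3.6056, v(7) ≈ 3.8730.
Sum = Δx · [v(2) + v(3) + v(4) + ...].
Sum ≈ 18.6770.

18.6770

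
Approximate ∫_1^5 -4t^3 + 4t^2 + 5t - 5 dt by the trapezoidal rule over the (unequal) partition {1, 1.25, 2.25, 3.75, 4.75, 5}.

-447.5

Subinterval widths: 0.25, 1, 1.5, 1, 0.25.
f(1) = 0, f(1.25) = -0.3125, f(2.25) = -19.0625, f(3.75) = -140.9375, f(4.75) = -319.6875, f(5) = -380.
On each subinterval the trapezoid contributes (Δt_i/2)·[f(t_{i-1}) + f(t_i)].
Sum = -447.5.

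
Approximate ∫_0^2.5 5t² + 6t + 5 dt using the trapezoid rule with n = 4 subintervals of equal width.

58.10546875

Δt = (2.5 − 0)/4 = 0.625.
f(0) = 5, f(0.625) = 10.703125, f(1.25) = 20.3125, f(1.875) = 33.828125, f(2.5) = 51.25.
T_4 = (Δt/2)·[f(t_0) + 2f(t_1) + 2f(t_2) + 2f(t_3) + f(t_4)].
Sum = 58.10546875.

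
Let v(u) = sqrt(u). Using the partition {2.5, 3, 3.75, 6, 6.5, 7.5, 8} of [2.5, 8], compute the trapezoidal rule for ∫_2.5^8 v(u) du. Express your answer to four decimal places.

12.4238

Subinterval widths: 0.5, 0.75, 2.25, 0.5, 1, 0.5.
v(2.5) ≈ 1.5811, v(3) ≈ 1.7321, v(3.75) ≈ 1.9365, v(6) ≈ 2.4495, v(6.5) ≈ 2.5495, v(7.5) ≈ 2.7386, v(8) ≈ 2.8284.
On each subinterval the trapezoid contributes (Δu_i/2)·[v(u_{i-1}) + v(u_i)].
Sum ≈ 12.4238.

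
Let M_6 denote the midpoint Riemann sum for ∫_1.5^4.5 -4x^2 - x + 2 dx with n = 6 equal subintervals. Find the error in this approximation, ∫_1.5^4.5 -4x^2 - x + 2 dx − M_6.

-0.25

Exact integral: ∫_1.5^4.5 f(x) dx = -120.
M_6 = -119.75.
Error = -120 − (-119.75) = -0.25.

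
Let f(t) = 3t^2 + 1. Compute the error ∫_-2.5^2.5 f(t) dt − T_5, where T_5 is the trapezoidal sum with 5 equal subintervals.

Exact integral: ∫_-2.5^2.5 f(t) dt = 36.25.
T_5 = 38.75.
Error = 36.25 − 38.75 = -2.5.

-2.5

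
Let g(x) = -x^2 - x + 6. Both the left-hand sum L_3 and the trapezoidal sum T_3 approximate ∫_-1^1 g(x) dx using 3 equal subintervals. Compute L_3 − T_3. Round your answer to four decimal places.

L_3 ≈ 11.851852.
T_3 ≈ 11.185185.
L_3 − T_3 ≈ 0.6667.

0.6667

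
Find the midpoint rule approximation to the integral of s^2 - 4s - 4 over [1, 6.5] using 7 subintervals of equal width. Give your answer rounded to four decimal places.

-13.5746

Δs = (6.5 − 1)/7 = 11/14.
Midpoints: 39/28, 61/28, 83/28, 3.75, 127/28, 149/28, 171/28.
f(39/28) = -5983/784, f(61/28) = -6247/784, f(83/28) = -5543/784, f(3.75) = -4.9375, f(127/28) = -1231/784, f(149/28) = 2377/784, f(171/28) = 6953/784.
Sum = Δs · [f(39/28) + f(61/28) + f(83/28) + ...].
Sum ≈ -13.5746.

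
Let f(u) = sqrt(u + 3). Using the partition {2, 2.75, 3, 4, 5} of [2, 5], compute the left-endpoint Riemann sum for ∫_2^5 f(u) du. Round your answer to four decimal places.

Subinterval widths: 0.75, 0.25, 1, 1.
Left endpoints: 2, 2.75, 3, 4.
f(2) ≈ 2.2361, f(2.75) ≈ 2.3979, f(3) ≈ 2.4495, f(4) ≈ 2.6458.
Sum = Σ Δu_i · f(u_i).
Sum ≈ 7.3718.

7.3718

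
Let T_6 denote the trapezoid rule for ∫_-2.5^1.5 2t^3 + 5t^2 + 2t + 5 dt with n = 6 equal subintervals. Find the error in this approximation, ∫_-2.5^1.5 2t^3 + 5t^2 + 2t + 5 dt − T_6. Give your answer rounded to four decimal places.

Exact integral: ∫_-2.5^1.5 f(t) dt ≈ 30.666667.
T_6 ≈ 31.259259.
Error ≈ 30.666667 − 31.259259 ≈ -0.5926.

-0.5926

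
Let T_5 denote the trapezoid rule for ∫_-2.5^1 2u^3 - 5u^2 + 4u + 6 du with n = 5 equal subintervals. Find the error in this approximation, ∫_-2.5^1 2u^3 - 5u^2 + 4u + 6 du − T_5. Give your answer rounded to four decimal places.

Exact integral: ∫_-2.5^1 f(u) du ≈ -36.239583.
T_5 = -38.955.
Error ≈ -36.239583 − (-38.955) ≈ 2.7154.

2.7154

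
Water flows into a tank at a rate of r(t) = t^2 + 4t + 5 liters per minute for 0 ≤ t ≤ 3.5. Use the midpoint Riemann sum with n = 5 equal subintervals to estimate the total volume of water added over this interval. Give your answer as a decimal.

Δt = (3.5 − 0)/5 = 0.7.
Midpoints: 0.35, 1.05, 1.75, 2.45, 3.15.
r(0.35) = 6.5225, r(1.05) = 10.3025, r(1.75) = 15.0625, r(2.45) = 20.8025, r(3.15) = 27.5225.
Sum = Δt · [r(0.35) + r(1.05) + r(1.75) + r(2.45) + r(3.15)].
Sum = 56.14875.

56.14875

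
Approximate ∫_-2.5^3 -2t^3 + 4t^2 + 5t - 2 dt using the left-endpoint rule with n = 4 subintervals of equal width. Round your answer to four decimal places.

68.2129

Δt = (3 − (-2.5))/4 = 1.375.
Left endpoints: -2.5, -1.125, 0.25, 1.625.
f(-2.5) = 41.75, f(-1.125) = 0.28515625, f(0.25) = -0.53125, f(1.625) = 8.10546875.
Sum = Δt · [f(-2.5) + f(-1.125) + f(0.25) + f(1.625)].
Sum ≈ 68.2129.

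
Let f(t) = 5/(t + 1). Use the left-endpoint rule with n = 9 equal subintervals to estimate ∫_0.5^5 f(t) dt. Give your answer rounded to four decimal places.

Δt = (5 − 0.5)/9 = 0.5.
Left endpoints: 0.5, 1, 1.5, 2, 2.5, 3, 3.5, 4, 4.5.
f(0.5) = 10/3, f(1) = 2.5, f(1.5) = 2, f(2) = 5/3, f(2.5) = 10/7, f(3) = 1.25, f(3.5) = 10/9, f(4) = 1, f(4.5) = 10/11.
Sum = Δt · [f(0.5) + f(1) + f(1.5) + ...].
Sum ≈ 7.5994.

7.5994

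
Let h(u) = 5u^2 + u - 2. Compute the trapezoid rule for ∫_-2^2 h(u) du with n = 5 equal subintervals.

Δu = (2 − (-2))/5 = 0.8.
h(-2) = 16, h(-1.2) = 4, h(-0.4) = -1.6, h(0.4) = -0.8, h(1.2) = 6.4, h(2) = 20.
T_5 = (Δu/2)·[h(u_0) + 2h(u_1) + ... + 2h(u_{4}) + h(u_5)].
Sum = 20.8.

20.8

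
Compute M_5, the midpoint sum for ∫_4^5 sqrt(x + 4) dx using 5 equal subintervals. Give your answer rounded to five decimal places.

Δx = (5 − 4)/5 = 0.2.
Midpoints: 4.1, 4.3, 4.5, 4.7, 4.9.
f(4.1) ≈ 2.84605, f(4.3) ≈ 2.88097, f(4.5) ≈ 2.91548, f(4.7) ≈ 2.94958, f(4.9) ≈ 2.98329.
Sum = Δx · [f(4.1) + f(4.3) + f(4.5) + f(4.7) + f(4.9)].
Sum ≈ 2.91507.

2.91507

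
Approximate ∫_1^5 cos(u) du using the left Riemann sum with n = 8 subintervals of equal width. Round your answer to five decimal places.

Δu = (5 − 1)/8 = 0.5.
Left endpoints: 1, 1.5, 2, 2.5, 3, 3.5, 4, 4.5.
f(1) ≈ 0.54030, f(1.5) ≈ 0.07074, f(2) ≈ -0.41615, f(2.5) ≈ -0.80114, f(3) ≈ -0.98999, f(3.5) ≈ -0.93646, f(4) ≈ -0.65364, f(4.5) ≈ -0.21080.
Sum = Δu · [f(1) + f(1.5) + f(2) + ...].
Sum ≈ -1.69857.

-1.69857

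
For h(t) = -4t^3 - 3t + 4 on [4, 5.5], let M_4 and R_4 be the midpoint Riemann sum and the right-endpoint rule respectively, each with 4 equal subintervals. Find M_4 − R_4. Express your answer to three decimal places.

M_4 ≈ -673.43555.
R_4 = -754.06640625.
M_4 − R_4 ≈ 80.631.

80.631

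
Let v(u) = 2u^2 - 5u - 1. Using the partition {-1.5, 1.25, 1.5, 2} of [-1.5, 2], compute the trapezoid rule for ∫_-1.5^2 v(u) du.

Subinterval widths: 2.75, 0.25, 0.5.
v(-1.5) = 11, v(1.25) = -4.125, v(1.5) = -4, v(2) = -3.
On each subinterval the trapezoid contributes (Δu_i/2)·[v(u_{i-1}) + v(u_i)].
Sum = 6.6875.

6.6875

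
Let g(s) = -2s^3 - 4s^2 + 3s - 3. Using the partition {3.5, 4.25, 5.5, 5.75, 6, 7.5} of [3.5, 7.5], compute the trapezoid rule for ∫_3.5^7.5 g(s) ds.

-1996.3046875

Subinterval widths: 0.75, 1.25, 0.25, 0.25, 1.5.
g(3.5) = -127.25, g(4.25) = -216.03125, g(5.5) = -440.25, g(5.75) = -498.21875, g(6) = -561, g(7.5) = -1049.25.
On each subinterval the trapezoid contributes (Δs_i/2)·[g(s_{i-1}) + g(s_i)].
Sum = -1996.3046875.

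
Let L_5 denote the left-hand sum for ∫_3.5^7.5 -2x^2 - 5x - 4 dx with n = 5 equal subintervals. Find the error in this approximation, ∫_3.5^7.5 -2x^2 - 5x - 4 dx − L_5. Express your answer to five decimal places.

-42.34667

Exact integral: ∫_3.5^7.5 f(x) dx ≈ -378.6666667.
L_5 = -336.32.
Error ≈ -378.6666667 − (-336.32) ≈ -42.34667.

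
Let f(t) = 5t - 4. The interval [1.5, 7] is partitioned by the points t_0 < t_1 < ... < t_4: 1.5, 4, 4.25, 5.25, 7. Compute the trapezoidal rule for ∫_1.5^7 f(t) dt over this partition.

Subinterval widths: 2.5, 0.25, 1, 1.75.
f(1.5) = 3.5, f(4) = 16, f(4.25) = 17.25, f(5.25) = 22.25, f(7) = 31.
On each subinterval the trapezoid contributes (Δt_i/2)·[f(t_{i-1}) + f(t_i)].
Sum = 94.875.

94.875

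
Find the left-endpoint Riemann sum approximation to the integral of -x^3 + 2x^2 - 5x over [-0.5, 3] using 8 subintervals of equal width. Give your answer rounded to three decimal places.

Δx = (3 − (-0.5))/8 = 0.4375.
Left endpoints: -0.5, -0.0625, 0.375, 0.8125, 1.25, 1.6875, 2.125, 2.5625.
f(-0.5) = 3.125, f(-0.0625) = 1313/4096, f(0.375) = -843/512, f(0.8125) = -13429/4096, f(1.25) = -5.078125, f(1.6875) = -30915/4096, f(2.125) = -5729/512, f(2.5625) = -67609/4096.
Sum = Δx · [f(-0.5) + f(-0.0625) + f(0.375) + ...].
Sum ≈ -18.288.

-18.288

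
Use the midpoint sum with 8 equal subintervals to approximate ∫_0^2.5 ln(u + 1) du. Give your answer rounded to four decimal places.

1.8876

Δu = (2.5 − 0)/8 = 0.3125.
Midpoints: 0.15625, 0.46875, 0.78125, 1.09375, 1.40625, 1.71875, 2.03125, 2.34375.
f(0.15625) ≈ 0.1452, f(0.46875) ≈ 0.3844, f(0.78125) ≈ 0.5773, f(1.09375) ≈ 0.7390, f(1.40625) ≈ 0.8781, f(1.71875) ≈ 1.0002, f(2.03125) ≈ 1.1090, f(2.34375) ≈ 1.2071.
Sum = Δu · [f(0.15625) + f(0.46875) + f(0.78125) + ...].
Sum ≈ 1.8876.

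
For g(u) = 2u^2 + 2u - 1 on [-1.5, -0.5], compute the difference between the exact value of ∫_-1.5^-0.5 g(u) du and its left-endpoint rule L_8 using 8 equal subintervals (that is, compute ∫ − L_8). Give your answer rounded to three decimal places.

Exact integral: ∫_-1.5^-0.5 g(u) du ≈ -0.83333.
L_8 = -0.703125.
Error ≈ -0.83333 − (-0.703125) ≈ -0.130.

-0.130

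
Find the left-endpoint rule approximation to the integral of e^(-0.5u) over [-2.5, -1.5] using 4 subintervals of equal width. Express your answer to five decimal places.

2.92193

Δu = (-1.5 − (-2.5))/4 = 0.25.
Left endpoints: -2.5, -2.25, -2, -1.75.
f(-2.5) ≈ 3.49034, f(-2.25) ≈ 3.08022, f(-2) ≈ 2.71828, f(-1.75) ≈ 2.39888.
Sum = Δu · [f(-2.5) + f(-2.25) + f(-2) + f(-1.75)].
Sum ≈ 2.92193.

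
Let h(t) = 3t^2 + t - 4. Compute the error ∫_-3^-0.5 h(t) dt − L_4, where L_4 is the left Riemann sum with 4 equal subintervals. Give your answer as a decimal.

Exact integral: ∫_-3^-0.5 h(t) dt = 12.5.
L_4 = 20.41015625.
Error = 12.5 − 20.41015625 = -7.91015625.

-7.91015625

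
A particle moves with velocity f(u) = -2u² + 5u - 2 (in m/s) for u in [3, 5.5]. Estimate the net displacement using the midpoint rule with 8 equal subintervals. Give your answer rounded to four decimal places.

-44.7510

Δu = (5.5 − 3)/8 = 0.3125.
Midpoints: 3.15625, 3.46875, 3.78125, 4.09375, 4.40625, 4.71875, 5.03125, 5.34375.
f(3.15625) = -3145/512, f(3.46875) = -4465/512, f(3.78125) = -5985/512, f(4.09375) = -7705/512, f(4.40625) = -9625/512, f(4.71875) = -11745/512, f(5.03125) = -14065/512, f(5.34375) = -16585/512.
Sum = Δu · [f(3.15625) + f(3.46875) + f(3.78125) + ...].
Sum ≈ -44.7510.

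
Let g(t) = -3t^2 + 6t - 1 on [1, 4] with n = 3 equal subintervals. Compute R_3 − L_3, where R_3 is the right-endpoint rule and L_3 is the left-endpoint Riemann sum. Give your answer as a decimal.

-27

R_3 = -36.
L_3 = -9.
R_3 − L_3 = -27.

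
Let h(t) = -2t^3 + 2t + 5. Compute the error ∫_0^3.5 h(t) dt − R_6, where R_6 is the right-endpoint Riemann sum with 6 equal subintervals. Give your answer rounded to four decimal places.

Exact integral: ∫_0^3.5 h(t) dt = -45.28125.
R_6 ≈ -70.334201.
Error ≈ -45.28125 − (-70.334201) ≈ 25.0530.

25.0530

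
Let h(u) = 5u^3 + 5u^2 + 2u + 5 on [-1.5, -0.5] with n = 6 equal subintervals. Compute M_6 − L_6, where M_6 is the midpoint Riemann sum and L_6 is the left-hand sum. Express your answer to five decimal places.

0.75694

M_6 ≈ 2.1898148.
L_6 ≈ 1.4328704.
M_6 − L_6 ≈ 0.75694.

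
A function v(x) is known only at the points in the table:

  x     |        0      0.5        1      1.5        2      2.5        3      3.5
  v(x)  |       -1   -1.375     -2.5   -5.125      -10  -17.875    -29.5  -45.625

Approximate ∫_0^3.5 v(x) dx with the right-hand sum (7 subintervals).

-56

Δx = 0.5.
Sum = 0.5·[(-1.375) + (-2.5) + (-5.125) + (-10) + (-17.875) + (-29.5) + (-45.625)] = -56.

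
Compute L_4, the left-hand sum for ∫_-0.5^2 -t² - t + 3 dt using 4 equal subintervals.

4.70703125

Δt = (2 − (-0.5))/4 = 0.625.
Left endpoints: -0.5, 0.125, 0.75, 1.375.
f(-0.5) = 3.25, f(0.125) = 2.859375, f(0.75) = 1.6875, f(1.375) = -0.265625.
Sum = Δt · [f(-0.5) + f(0.125) + f(0.75) + f(1.375)].
Sum = 4.70703125.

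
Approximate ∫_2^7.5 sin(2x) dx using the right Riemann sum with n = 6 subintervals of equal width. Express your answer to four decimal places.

0.6822

Δx = (7.5 − 2)/6 = 11/12.
Right endpoints: 35/12, 23/6, 4.75, 17/3, 79/12, 7.5.
f(35/12) ≈ -0.4348, f(23/6) ≈ 0.9825, f(4.75) ≈ -0.0752, f(17/3) ≈ -0.9435, f(79/12) ≈ 0.5649, f(7.5) ≈ 0.6503.
Sum = Δx · [f(35/12) + f(23/6) + f(4.75) + ...].
Sum ≈ 0.6822.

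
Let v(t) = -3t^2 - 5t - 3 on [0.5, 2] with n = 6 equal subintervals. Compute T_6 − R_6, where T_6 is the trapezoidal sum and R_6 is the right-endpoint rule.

T_6 = -21.796875.
R_6 = -24.140625.
T_6 − R_6 = 2.34375.

2.34375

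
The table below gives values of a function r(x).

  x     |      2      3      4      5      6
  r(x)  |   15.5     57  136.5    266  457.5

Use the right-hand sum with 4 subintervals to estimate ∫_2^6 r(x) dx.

Δx = 1.
Sum = 1·[57 + 136.5 + 266 + 457.5] = 917.

917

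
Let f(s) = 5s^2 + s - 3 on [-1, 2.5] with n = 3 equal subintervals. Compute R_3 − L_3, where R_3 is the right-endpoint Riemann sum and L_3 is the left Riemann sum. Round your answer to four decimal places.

R_3 ≈ 41.157407.
L_3 ≈ 6.449074.
R_3 − L_3 ≈ 34.7083.

34.7083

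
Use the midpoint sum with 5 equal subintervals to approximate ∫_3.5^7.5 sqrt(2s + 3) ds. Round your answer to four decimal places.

Δs = (7.5 − 3.5)/5 = 0.8.
Midpoints: 3.9, 4.7, 5.5, 6.3, 7.1.
f(3.9) ≈ 3.2863, f(4.7) ≈ 3.5214, f(5.5) ≈ 3.7417, f(6.3) ≈ 3.9497, f(7.1) ≈ 4.1473.
Sum = Δs · [f(3.9) + f(4.7) + f(5.5) + f(6.3) + f(7.1)].
Sum ≈ 14.9171.

14.9171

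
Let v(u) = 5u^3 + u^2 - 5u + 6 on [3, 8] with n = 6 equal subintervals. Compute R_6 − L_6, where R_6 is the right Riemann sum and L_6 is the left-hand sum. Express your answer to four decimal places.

R_6 ≈ 6144.155093.
L_6 ≈ 4098.321759.
R_6 − L_6 ≈ 2045.8333.

2045.8333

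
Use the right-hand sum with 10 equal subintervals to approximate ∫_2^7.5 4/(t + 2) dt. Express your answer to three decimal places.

3.306

Δt = (7.5 − 2)/10 = 0.55.
Right endpoints: 2.55, 3.1, 3.65, 4.2, 4.75, 5.3, 5.85, 6.4, 6.95, 7.5.
f(2.55) = 80/91, f(3.1) = 40/51, f(3.65) = 80/113, f(4.2) = 20/31, f(4.75) = 16/27, f(5.3) = 40/73, f(5.85) = 80/157, f(6.4) = 10/21, f(6.95) = 80/179, f(7.5) = 8/19.
Sum = Δt · [f(2.55) + f(3.1) + f(3.65) + ...].
Sum ≈ 3.306.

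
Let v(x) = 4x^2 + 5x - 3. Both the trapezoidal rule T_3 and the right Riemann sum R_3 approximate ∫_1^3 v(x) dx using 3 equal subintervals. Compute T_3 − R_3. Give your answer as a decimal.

T_3 ≈ 49.2592593.
R_3 ≈ 63.2592593.
T_3 − R_3 = -14.

-14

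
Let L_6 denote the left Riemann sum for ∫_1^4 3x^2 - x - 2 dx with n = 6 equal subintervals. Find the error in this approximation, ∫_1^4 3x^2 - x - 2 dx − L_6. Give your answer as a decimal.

Exact integral: ∫_1^4 f(x) dx = 49.5.
L_6 = 39.375.
Error = 49.5 − 39.375 = 10.125.

10.125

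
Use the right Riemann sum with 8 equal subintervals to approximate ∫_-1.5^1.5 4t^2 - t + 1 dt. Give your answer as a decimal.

11.71875

Δt = (1.5 − (-1.5))/8 = 0.375.
Right endpoints: -1.125, -0.75, -0.375, 0, 0.375, 0.75, 1.125, 1.5.
f(-1.125) = 7.1875, f(-0.75) = 4, f(-0.375) = 1.9375, f(0) = 1, f(0.375) = 1.1875, f(0.75) = 2.5, f(1.125) = 4.9375, f(1.5) = 8.5.
Sum = Δt · [f(-1.125) + f(-0.75) + f(-0.375) + ...].
Sum = 11.71875.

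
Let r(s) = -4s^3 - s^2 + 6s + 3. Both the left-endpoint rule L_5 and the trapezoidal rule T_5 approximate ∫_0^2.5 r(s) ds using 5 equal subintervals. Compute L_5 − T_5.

L_5 = -6.25.
T_5 = -19.6875.
L_5 − T_5 = 13.4375.

13.4375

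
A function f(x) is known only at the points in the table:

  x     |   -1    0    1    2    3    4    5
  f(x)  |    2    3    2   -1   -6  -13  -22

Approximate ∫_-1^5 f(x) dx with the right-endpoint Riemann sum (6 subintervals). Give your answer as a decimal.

-37

Δx = 1.
Sum = 1·[3 + 2 + (-1) + (-6) + (-13) + (-22)] = -37.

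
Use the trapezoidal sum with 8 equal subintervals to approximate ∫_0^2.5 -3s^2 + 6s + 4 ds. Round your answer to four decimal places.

Δs = (2.5 − 0)/8 = 0.3125.
f(0) = 4, f(0.3125) = 5.58203125, f(0.625) = 6.578125, f(0.9375) = 6.98828125, f(1.25) = 6.8125, f(1.5625) = 6.05078125, f(1.875) = 4.703125, f(2.1875) = 2.76953125, f(2.5) = 0.25.
T_8 = (Δs/2)·[f(s_0) + 2f(s_1) + ... + 2f(s_{7}) + f(s_8)].
Sum ≈ 13.0029.

13.0029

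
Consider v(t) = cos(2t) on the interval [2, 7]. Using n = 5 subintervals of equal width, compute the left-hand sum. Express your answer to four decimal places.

Δt = (7 − 2)/5 = 1.
Left endpoints: 2, 3, 4, 5, 6.
v(2) ≈ -0.6536, v(3) ≈ 0.9602, v(4) ≈ -0.1455, v(5) ≈ -0.8391, v(6) ≈ 0.8439.
Sum = Δt · [v(2) + v(3) + v(4) + v(5) + v(6)].
Sum ≈ 0.1658.

0.1658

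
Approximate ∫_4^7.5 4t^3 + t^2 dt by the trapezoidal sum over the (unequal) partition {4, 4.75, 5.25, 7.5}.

Subinterval widths: 0.75, 0.5, 2.25.
f(4) = 272, f(4.75) = 451.25, f(5.25) = 606.375, f(7.5) = 1743.75.
On each subinterval the trapezoid contributes (Δt_i/2)·[f(t_{i-1}) + f(t_i)].
Sum = 3179.515625.

3179.515625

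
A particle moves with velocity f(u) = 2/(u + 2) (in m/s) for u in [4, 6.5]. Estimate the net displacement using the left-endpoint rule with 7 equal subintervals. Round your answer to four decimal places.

0.7144

Δu = (6.5 − 4)/7 = 5/14.
Left endpoints: 4, 61/14, 33/7, 71/14, 38/7, 81/14, 43/7.
f(4) = 1/3, f(61/14) = 28/89, f(33/7) = 14/47, f(71/14) = 28/99, f(38/7) = 7/26, f(81/14) = 28/109, f(43/7) = 14/57.
Sum = Δu · [f(4) + f(61/14) + f(33/7) + ...].
Sum ≈ 0.7144.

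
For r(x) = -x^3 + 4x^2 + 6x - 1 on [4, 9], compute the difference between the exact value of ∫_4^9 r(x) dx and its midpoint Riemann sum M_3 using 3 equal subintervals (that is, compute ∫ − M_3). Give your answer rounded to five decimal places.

Exact integral: ∫_4^9 r(x) dx ≈ -499.5833333.
M_3 ≈ -481.6435185.
Error ≈ -499.5833333 − (-481.6435185) ≈ -17.93981.

-17.93981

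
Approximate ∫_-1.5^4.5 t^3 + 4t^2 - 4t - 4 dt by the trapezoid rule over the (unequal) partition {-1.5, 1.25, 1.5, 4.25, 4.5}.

223.640625

Subinterval widths: 2.75, 0.25, 2.75, 0.25.
f(-1.5) = 7.625, f(1.25) = -0.796875, f(1.5) = 2.375, f(4.25) = 128.015625, f(4.5) = 150.125.
On each subinterval the trapezoid contributes (Δt_i/2)·[f(t_{i-1}) + f(t_i)].
Sum = 223.640625.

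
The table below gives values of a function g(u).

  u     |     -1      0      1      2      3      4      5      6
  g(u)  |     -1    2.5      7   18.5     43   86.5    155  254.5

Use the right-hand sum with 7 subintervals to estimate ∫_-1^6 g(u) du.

Δu = 1.
Sum = 1·[2.5 + 7 + 18.5 + 43 + 86.5 + 155 + 254.5] = 567.

567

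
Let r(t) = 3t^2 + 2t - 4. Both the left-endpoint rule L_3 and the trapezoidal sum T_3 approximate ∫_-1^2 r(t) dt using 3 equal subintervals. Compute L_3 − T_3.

L_3 = -6.
T_3 = 1.5.
L_3 − T_3 = -7.5.

-7.5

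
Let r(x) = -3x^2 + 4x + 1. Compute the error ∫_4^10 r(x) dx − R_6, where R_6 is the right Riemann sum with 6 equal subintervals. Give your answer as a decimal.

117

Exact integral: ∫_4^10 r(x) dx = -762.
R_6 = -879.
Error = -762 − (-879) = 117.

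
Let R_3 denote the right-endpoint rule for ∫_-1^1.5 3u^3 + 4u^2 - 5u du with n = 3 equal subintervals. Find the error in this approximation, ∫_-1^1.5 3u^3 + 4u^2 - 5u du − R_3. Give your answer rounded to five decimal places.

Exact integral: ∫_-1^1.5 f(u) du ≈ 5.7552083.
R_3 ≈ 9.9074074.
Error ≈ 5.7552083 − 9.9074074 ≈ -4.15220.

-4.15220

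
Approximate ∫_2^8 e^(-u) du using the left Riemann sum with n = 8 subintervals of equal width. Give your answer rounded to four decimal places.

0.1919

Δu = (8 − 2)/8 = 0.75.
Left endpoints: 2, 2.75, 3.5, 4.25, 5, 5.75, 6.5, 7.25.
f(2) ≈ 0.1353, f(2.75) ≈ 0.0639, f(3.5) ≈ 0.0302, f(4.25) ≈ 0.0143, f(5) ≈ 0.0067, f(5.75) ≈ 0.0032, f(6.5) ≈ 0.0015, f(7.25) ≈ 0.0007.
Sum = Δu · [f(2) + f(2.75) + f(3.5) + ...].
Sum ≈ 0.1919.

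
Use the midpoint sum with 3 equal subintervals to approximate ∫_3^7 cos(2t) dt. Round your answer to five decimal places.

0.87113

Δt = (7 − 3)/3 = 4/3.
Midpoints: 11/3, 5, 19/3.
f(11/3) ≈ 0.49744, f(5) ≈ -0.83907, f(19/3) ≈ 0.99497.
Sum = Δt · [f(11/3) + f(5) + f(19/3)].
Sum ≈ 0.87113.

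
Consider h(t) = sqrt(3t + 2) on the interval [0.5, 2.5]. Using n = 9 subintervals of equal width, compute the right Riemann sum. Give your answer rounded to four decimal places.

Δt = (2.5 − 0.5)/9 = 2/9.
Right endpoints: 13/18, 17/18, 7/6, 25/18, 29/18, 11/6, 37/18, 41/18, 2.5.
h(13/18) ≈ 2.0412, h(17/18) ≈ 2.1985, h(7/6) ≈ 2.3452, h(25/18) ≈ 2.4833, h(29/18) ≈ 2.6141, h(11/6) ≈ 2.7386, h(37/18) ≈ 2.8577, h(41/18) ≈ 2.9721, h(2.5) ≈ 3.0822.
Sum = Δt · [h(13/18) + h(17/18) + h(7/6) + ...].
Sum ≈ 5.1851.

5.1851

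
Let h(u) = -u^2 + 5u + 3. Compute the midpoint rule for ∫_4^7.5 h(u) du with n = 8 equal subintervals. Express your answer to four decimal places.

-8.1108

Δu = (7.5 − 4)/8 = 0.4375.
Midpoints: 4.21875, 4.65625, 5.09375, 5.53125, 5.96875, 6.40625, 6.84375, 7.28125.
h(4.21875) = 6447/1024, h(4.65625) = 4711/1024, h(5.09375) = 2583/1024, h(5.53125) = 63/1024, h(5.96875) = -2849/1024, h(6.40625) = -6153/1024, h(6.84375) = -9849/1024, h(7.28125) = -13937/1024.
Sum = Δu · [h(4.21875) + h(4.65625) + h(5.09375) + ...].
Sum ≈ -8.1108.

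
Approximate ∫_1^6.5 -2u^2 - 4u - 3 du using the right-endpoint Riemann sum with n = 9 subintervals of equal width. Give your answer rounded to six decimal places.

Δu = (6.5 − 1)/9 = 11/18.
Right endpoints: 29/18, 20/9, 17/6, 31/9, 73/18, 14/3, 95/18, 53/9, 6.5.
f(29/18) = -2371/162, f(20/9) = -1763/81, f(17/6) = -547/18, f(31/9) = -3281/81, f(73/18) = -8443/162, f(14/3) = -587/9, f(95/18) = -12931/162, f(53/9) = -7769/81, f(6.5) = -113.5.
Sum = Δu · [f(29/18) + f(20/9) + f(17/6) + ...].
Sum ≈ -314.031893.

-314.031893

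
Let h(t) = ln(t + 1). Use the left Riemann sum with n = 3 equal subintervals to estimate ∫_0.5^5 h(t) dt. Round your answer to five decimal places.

4.51223

Δt = (5 − 0.5)/3 = 1.5.
Left endpoints: 0.5, 2, 3.5.
h(0.5) ≈ 0.40547, h(2) ≈ 1.09861, h(3.5) ≈ 1.50408.
Sum = Δt · [h(0.5) + h(2) + h(3.5)].
Sum ≈ 4.51223.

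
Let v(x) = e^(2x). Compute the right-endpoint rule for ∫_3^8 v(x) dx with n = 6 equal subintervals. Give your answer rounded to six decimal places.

Δx = (8 − 3)/6 = 5/6.
Right endpoints: 23/6, 14/3, 5.5, 19/3, 43/6, 8.
v(23/6) ≈ 2135.949733, v(14/3) ≈ 11308.764611, v(5.5) ≈ 59874.141715, v(19/3) ≈ 317003.047592, v(43/6) ≈ 1678369.481442, v(8) ≈ 8886110.520508.
Sum = Δx · [v(23/6) + v(14/3) + v(5.5) + ...].
Sum ≈ 9129001.588001.

9129001.588001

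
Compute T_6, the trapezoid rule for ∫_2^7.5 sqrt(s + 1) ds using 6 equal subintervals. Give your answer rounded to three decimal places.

Δs = (7.5 − 2)/6 = 11/12.
f(2) ≈ 1.732, f(35/12) ≈ 1.979, f(23/6) ≈ 2.198, f(4.75) ≈ 2.398, f(17/3) ≈ 2.582, f(79/12) ≈ 2.754, f(7.5) ≈ 2.915.
T_6 = (Δs/2)·[f(s_0) + 2f(s_1) + ... + 2f(s_{5}) + f(s_6)].
Sum ≈ 13.049.

13.049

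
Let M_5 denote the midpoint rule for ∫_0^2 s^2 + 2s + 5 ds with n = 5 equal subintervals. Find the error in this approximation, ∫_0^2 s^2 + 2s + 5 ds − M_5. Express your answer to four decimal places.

0.0267

Exact integral: ∫_0^2 f(s) ds ≈ 16.666667.
M_5 = 16.64.
Error ≈ 16.666667 − 16.64 ≈ 0.0267.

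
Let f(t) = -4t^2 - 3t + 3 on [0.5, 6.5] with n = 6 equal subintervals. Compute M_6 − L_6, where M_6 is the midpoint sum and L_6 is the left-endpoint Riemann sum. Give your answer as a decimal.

M_6 = -409.
L_6 = -322.
M_6 − L_6 = -87.

-87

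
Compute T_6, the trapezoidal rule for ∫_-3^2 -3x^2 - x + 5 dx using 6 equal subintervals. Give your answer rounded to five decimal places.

-9.23611

Δx = (2 − (-3))/6 = 5/6.
f(-3) = -19, f(-13/6) = -83/12, f(-4/3) = 1, f(-0.5) = 4.75, f(1/3) = 13/3, f(7/6) = -0.25, f(2) = -9.
T_6 = (Δx/2)·[f(x_0) + 2f(x_1) + ... + 2f(x_{5}) + f(x_6)].
Sum ≈ -9.23611.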